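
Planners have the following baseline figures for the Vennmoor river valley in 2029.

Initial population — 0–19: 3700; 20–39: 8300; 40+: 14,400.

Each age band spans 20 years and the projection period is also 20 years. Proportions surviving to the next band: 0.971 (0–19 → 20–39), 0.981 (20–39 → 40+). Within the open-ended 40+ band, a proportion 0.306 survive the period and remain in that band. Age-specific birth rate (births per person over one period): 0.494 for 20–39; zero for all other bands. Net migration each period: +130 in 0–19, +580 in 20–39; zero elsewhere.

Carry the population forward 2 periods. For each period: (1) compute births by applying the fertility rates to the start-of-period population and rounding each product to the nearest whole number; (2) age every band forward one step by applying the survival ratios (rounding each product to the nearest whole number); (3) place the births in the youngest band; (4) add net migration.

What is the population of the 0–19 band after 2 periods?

2191

After projecting period 1:
Births: 8300 * 0.494 = 4100
20–39: 3700 * 0.971 = 3593
40+: 8300 * 0.981 + 14400 * 0.306 = 8142 + 4406 = 12548
Net migration: 0–19 + 130 → 4230; 20–39 + 580 → 4173
Population now: 0–19=4230, 20–39=4173, 40+=12548
After projecting period 2:
Births: 4173 * 0.494 = 2061
20–39: 4230 * 0.971 = 4107
40+: 4173 * 0.981 + 12548 * 0.306 = 4094 + 3840 = 7934
Net migration: 0–19 + 130 → 2191; 20–39 + 580 → 4687
Population now: 0–19=2191, 20–39=4687, 40+=7934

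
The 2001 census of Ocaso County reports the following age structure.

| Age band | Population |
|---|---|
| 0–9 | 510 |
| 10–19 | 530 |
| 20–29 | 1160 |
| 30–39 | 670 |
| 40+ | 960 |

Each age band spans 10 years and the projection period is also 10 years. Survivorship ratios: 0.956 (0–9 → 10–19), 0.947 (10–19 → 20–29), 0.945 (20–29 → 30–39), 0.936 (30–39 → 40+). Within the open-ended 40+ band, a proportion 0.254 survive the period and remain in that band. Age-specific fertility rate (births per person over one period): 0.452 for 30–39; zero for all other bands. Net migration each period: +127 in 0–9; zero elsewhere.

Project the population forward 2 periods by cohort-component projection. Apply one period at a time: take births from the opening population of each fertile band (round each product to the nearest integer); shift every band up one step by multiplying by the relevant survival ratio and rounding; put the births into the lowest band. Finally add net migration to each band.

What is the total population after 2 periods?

Call the bands 1 to 5, youngest first.
After projecting period 1:
Births: 670 × 0.452 = 303
Band 2: 510 × 0.956 = 488
Band 3: 530 × 0.947 = 502
Band 4: 1160 × 0.945 = 1096
Band 5: 670 × 0.936 + 960 × 0.254 = 627 + 244 = 871
Net migration: Band 1 + 127 → 430
Population now: 0–9=430, 10–19=488, 20–29=502, 30–39=1096, 40+=871
After projecting period 2:
Births: 1096 × 0.452 = 495
Band 2: 430 × 0.956 = 411
Band 3: 488 × 0.947 = 462
Band 4: 502 × 0.945 = 474
Band 5: 1096 × 0.936 + 871 × 0.254 = 1026 + 221 = 1247
Net migration: Band 1 + 127 → 622
Population now: 0–9=622, 10–19=411, 20–29=462, 30–39=474, 40+=1247
Total after period 2: 622 + 411 + 462 + 474 + 1247 = 3216

3216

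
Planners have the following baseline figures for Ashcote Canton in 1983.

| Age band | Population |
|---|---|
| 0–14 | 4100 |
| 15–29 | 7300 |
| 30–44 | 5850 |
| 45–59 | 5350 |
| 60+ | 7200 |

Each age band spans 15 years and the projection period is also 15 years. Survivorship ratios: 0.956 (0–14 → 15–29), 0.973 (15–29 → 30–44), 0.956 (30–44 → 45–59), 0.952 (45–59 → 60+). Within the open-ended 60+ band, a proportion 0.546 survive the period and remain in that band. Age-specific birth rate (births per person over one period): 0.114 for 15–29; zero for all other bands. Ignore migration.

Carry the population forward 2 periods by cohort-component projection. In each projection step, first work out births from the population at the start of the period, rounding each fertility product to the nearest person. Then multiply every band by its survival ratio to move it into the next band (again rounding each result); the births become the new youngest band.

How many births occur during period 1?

832

Call the groups 1 to 5, youngest first.
Period 1.
Births: 7300 * 0.114 = 832
Group 2: 4100 * 0.956 = 3920
Group 3: 7300 * 0.973 = 7103
Group 4: 5850 * 0.956 = 5593
Group 5: 5350 * 0.952 + 7200 * 0.546 = 5093 + 3931 = 9024
→ [832, 3920, 7103, 5593, 9024]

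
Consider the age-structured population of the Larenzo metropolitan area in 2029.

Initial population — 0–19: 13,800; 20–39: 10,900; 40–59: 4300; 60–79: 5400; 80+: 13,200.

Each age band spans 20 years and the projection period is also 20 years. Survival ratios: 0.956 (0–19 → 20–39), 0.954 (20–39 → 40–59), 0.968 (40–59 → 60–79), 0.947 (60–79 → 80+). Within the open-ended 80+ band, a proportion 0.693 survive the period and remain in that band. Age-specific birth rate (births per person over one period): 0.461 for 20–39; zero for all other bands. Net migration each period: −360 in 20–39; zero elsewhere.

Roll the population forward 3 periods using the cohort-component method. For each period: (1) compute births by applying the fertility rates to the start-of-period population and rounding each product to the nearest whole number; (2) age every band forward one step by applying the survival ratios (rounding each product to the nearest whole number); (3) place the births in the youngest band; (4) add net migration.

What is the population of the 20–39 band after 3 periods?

5296

Call the groups 1 to 5, youngest first.
[period 1]
Births: 10900 × 0.461 = 5025
Group 2: 13800 × 0.956 = 13193
Group 3: 10900 × 0.954 = 10399
Group 4: 4300 × 0.968 = 4162
Group 5: 5400 × 0.947 + 13200 × 0.693 = 5114 + 9148 = 14262
Net migration: Group 2 − 360 → 12833
Giving 5025 / 12833 / 10399 / 4162 / 14262.
[period 2]
Births: 12833 × 0.461 = 5916
Group 2: 5025 × 0.956 = 4804
Group 3: 12833 × 0.954 = 12243
Group 4: 10399 × 0.968 = 10066
Group 5: 4162 × 0.947 + 14262 × 0.693 = 3941 + 9884 = 13825
Net migration: Group 2 − 360 → 4444
Giving 5916 / 4444 / 12243 / 10066 / 13825.
[period 3]
Births: 4444 × 0.461 = 2049
Group 2: 5916 × 0.956 = 5656
Group 3: 4444 × 0.954 = 4240
Group 4: 12243 × 0.968 = 11851
Group 5: 10066 × 0.947 + 13825 × 0.693 = 9533 + 9581 = 19114
Net migration: Group 2 − 360 → 5296
Giving 2049 / 5296 / 4240 / 11851 / 19114.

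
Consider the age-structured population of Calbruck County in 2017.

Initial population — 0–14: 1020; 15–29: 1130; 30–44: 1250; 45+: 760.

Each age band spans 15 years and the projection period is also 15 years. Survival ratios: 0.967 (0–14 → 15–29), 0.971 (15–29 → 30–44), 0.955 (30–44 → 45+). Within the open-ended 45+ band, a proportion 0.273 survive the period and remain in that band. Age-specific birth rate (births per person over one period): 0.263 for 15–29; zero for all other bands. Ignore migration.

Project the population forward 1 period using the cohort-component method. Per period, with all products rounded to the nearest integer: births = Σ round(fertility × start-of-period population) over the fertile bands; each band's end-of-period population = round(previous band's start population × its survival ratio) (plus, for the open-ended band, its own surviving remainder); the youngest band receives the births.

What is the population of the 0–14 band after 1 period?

(Bands numbered youngest = 1 to oldest = 4.)
Period 1:
Births: 1130 × 0.263 = 297
Band 2: 1020 × 0.967 = 986
Band 3: 1130 × 0.971 = 1097
Band 4: 1250 × 0.955 + 760 × 0.273 = 1194 + 207 = 1401
Giving 297 / 986 / 1097 / 1401.

297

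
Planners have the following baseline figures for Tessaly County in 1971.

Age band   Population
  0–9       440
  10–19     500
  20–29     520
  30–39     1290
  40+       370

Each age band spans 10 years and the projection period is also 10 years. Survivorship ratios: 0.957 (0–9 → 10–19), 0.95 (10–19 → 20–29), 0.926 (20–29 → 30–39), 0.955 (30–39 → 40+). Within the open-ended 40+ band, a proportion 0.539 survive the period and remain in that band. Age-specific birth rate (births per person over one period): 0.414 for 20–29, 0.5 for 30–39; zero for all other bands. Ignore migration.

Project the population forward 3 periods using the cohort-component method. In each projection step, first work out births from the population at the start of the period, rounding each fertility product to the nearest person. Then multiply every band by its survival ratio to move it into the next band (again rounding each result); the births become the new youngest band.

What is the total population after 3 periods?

3041

(Bands numbered youngest = 1 to oldest = 5.)
After projecting period 1:
Births: 520 × 0.414 = 215, 1290 × 0.5 = 645 ⇒ total 860
Band 2: 440 × 0.957 = 421
Band 3: 500 × 0.95 = 475
Band 4: 520 × 0.926 = 482
Band 5: 1290 × 0.955 + 370 × 0.539 = 1232 + 199 = 1431
→ [860, 421, 475, 482, 1431]
After projecting period 2:
Births: 475 × 0.414 = 197, 482 × 0.5 = 241 ⇒ total 438
Band 2: 860 × 0.957 = 823
Band 3: 421 × 0.95 = 400
Band 4: 475 × 0.926 = 440
Band 5: 482 × 0.955 + 1431 × 0.539 = 460 + 771 = 1231
→ [438, 823, 400, 440, 1231]
After projecting period 3:
Births: 400 × 0.414 = 166, 440 × 0.5 = 220 ⇒ total 386
Band 2: 438 × 0.957 = 419
Band 3: 823 × 0.95 = 782
Band 4: 400 × 0.926 = 370
Band 5: 440 × 0.955 + 1231 × 0.539 = 420 + 664 = 1084
→ [386, 419, 782, 370, 1084]
Total after period 3: 386 + 419 + 782 + 370 + 1084 = 3041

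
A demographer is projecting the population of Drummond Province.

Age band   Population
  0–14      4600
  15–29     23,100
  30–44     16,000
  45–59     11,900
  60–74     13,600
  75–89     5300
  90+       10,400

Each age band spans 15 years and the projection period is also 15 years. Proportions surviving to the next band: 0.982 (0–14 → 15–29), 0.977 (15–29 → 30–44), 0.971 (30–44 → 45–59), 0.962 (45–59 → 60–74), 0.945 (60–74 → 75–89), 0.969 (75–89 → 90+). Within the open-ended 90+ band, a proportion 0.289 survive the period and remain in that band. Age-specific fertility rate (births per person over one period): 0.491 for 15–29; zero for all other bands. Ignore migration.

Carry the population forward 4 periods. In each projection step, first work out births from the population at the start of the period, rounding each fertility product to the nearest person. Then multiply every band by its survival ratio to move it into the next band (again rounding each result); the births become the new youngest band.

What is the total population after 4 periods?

After projecting period 1:
Births: 23100 × 0.491 = 11342
15–29: 4600 × 0.982 = 4517
30–44: 23100 × 0.977 = 22569
45–59: 16000 × 0.971 = 15536
60–74: 11900 × 0.962 = 11448
75–89: 13600 × 0.945 = 12852
90+: 5300 × 0.969 + 10400 × 0.289 = 5136 + 3006 = 8142
→ [11342, 4517, 22569, 15536, 11448, 12852, 8142]
After projecting period 2:
Births: 4517 × 0.491 = 2218
15–29: 11342 × 0.982 = 11138
30–44: 4517 × 0.977 = 4413
45–59: 22569 × 0.971 = 21914
60–74: 15536 × 0.962 = 14946
75–89: 11448 × 0.945 = 10818
90+: 12852 × 0.969 + 8142 × 0.289 = 12454 + 2353 = 14807
→ [2218, 11138, 4413, 21914, 14946, 10818, 14807]
After projecting period 3:
Births: 11138 × 0.491 = 5469
15–29: 2218 × 0.982 = 2178
30–44: 11138 × 0.977 = 10882
45–59: 4413 × 0.971 = 4285
60–74: 21914 × 0.962 = 21081
75–89: 14946 × 0.945 = 14124
90+: 10818 × 0.969 + 14807 × 0.289 = 10483 + 4279 = 14762
→ [5469, 2178, 10882, 4285, 21081, 14124, 14762]
After projecting period 4:
Births: 2178 × 0.491 = 1069
15–29: 5469 × 0.982 = 5371
30–44: 2178 × 0.977 = 2128
45–59: 10882 × 0.971 = 10566
60–74: 4285 × 0.962 = 4122
75–89: 21081 × 0.945 = 19922
90+: 14124 × 0.969 + 14762 × 0.289 = 13686 + 4266 = 17952
→ [1069, 5371, 2128, 10566, 4122, 19922, 17952]
Total after period 4: 1069 + 5371 + 2128 + 10566 + 4122 + 19922 + 17952 = 61130

61130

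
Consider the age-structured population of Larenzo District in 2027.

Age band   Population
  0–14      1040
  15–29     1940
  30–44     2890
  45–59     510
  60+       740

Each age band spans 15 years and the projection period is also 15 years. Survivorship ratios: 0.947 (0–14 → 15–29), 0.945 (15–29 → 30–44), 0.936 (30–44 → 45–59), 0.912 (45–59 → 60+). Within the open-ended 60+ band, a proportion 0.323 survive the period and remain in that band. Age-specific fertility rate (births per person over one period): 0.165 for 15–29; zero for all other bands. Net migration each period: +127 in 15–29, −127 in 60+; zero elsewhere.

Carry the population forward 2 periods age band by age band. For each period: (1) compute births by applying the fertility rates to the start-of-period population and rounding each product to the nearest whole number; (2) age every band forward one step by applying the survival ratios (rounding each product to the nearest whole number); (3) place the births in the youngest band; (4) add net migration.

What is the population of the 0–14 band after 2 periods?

Numbering the bands 1..5 from youngest to oldest:
Period 1:
Births: 1940 × 0.165 = 320
Band 2: 1040 × 0.947 = 985
Band 3: 1940 × 0.945 = 1833
Band 4: 2890 × 0.936 = 2705
Band 5: 510 × 0.912 + 740 × 0.323 = 465 + 239 = 704
Net migration: Band 2 + 127 → 1112; Band 5 − 127 → 577
Giving 320 / 1112 / 1833 / 2705 / 577.
Period 2:
Births: 1112 × 0.165 = 183
Band 2: 320 × 0.947 = 303
Band 3: 1112 × 0.945 = 1051
Band 4: 1833 × 0.936 = 1716
Band 5: 2705 × 0.912 + 577 × 0.323 = 2467 + 186 = 2653
Net migration: Band 2 + 127 → 430; Band 5 − 127 → 2526
Giving 183 / 430 / 1051 / 1716 / 2526.

183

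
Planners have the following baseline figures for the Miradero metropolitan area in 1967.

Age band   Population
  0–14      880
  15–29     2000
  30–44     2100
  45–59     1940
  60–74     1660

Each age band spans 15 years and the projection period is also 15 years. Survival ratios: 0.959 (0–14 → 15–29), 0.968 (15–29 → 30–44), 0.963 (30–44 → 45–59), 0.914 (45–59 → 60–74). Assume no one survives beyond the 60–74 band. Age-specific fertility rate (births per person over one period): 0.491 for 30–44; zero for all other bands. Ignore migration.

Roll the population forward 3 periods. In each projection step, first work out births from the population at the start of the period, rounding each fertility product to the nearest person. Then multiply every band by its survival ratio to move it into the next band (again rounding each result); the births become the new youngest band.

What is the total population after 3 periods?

4761

After projecting period 1:
Births: 2100 × 0.491 = 1031
15–29: 880 × 0.959 = 844
30–44: 2000 × 0.968 = 1936
45–59: 2100 × 0.963 = 2022
60–74: 1940 × 0.914 = 1773
→ [1031, 844, 1936, 2022, 1773]
After projecting period 2:
Births: 1936 × 0.491 = 951
15–29: 1031 × 0.959 = 989
30–44: 844 × 0.968 = 817
45–59: 1936 × 0.963 = 1864
60–74: 2022 × 0.914 = 1848
→ [951, 989, 817, 1864, 1848]
After projecting period 3:
Births: 817 × 0.491 = 401
15–29: 951 × 0.959 = 912
30–44: 989 × 0.968 = 957
45–59: 817 × 0.963 = 787
60–74: 1864 × 0.914 = 1704
→ [401, 912, 957, 787, 1704]
Total after period 3: 401 + 912 + 957 + 787 + 1704 = 4761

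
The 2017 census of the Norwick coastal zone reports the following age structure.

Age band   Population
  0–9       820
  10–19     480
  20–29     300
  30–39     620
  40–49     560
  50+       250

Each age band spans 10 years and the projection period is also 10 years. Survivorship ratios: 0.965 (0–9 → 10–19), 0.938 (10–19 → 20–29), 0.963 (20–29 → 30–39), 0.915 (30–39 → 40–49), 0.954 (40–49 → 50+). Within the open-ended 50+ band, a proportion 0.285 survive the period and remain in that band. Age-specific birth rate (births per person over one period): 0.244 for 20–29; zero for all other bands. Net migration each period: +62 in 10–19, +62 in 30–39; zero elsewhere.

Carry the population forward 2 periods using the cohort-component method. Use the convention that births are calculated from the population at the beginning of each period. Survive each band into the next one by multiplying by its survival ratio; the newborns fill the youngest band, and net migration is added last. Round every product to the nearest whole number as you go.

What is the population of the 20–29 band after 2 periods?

After projecting period 1:
Births: 300 × 0.244 = 73
10–19: 820 × 0.965 = 791
20–29: 480 × 0.938 = 450
30–39: 300 × 0.963 = 289
40–49: 620 × 0.915 = 567
50+: 560 × 0.954 + 250 × 0.285 = 534 + 71 = 605
Net migration: 10–19 + 62 → 853; 30–39 + 62 → 351
Giving 73 / 853 / 450 / 351 / 567 / 605.
After projecting period 2:
Births: 450 × 0.244 = 110
10–19: 73 × 0.965 = 70
20–29: 853 × 0.938 = 800
30–39: 450 × 0.963 = 433
40–49: 351 × 0.915 = 321
50+: 567 × 0.954 + 605 × 0.285 = 541 + 172 = 713
Net migration: 10–19 + 62 → 132; 30–39 + 62 → 495
Giving 110 / 132 / 800 / 495 / 321 / 713.

800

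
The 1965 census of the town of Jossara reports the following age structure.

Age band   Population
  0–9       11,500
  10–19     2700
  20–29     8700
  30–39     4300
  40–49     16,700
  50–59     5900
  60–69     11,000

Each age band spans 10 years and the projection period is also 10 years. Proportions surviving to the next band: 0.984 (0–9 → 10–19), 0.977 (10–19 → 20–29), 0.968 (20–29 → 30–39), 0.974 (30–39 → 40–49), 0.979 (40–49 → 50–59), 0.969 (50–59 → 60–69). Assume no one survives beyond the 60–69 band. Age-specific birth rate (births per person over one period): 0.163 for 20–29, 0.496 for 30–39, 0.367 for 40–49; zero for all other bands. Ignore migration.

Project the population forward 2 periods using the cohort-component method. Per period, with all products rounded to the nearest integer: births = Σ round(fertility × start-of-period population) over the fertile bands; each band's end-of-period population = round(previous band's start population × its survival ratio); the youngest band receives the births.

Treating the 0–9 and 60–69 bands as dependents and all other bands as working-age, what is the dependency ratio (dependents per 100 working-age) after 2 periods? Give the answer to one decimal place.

Period 1:
Births: 8700 * 0.163 = 1418, 4300 * 0.496 = 2133, 16700 * 0.367 = 6129 → 9680
10–19: 11500 * 0.984 = 11316
20–29: 2700 * 0.977 = 2638
30–39: 8700 * 0.968 = 8422
40–49: 4300 * 0.974 = 4188
50–59: 16700 * 0.979 = 16349
60–69: 5900 * 0.969 = 5717
Giving 9680 / 11316 / 2638 / 8422 / 4188 / 16349 / 5717.
Period 2:
Births: 2638 * 0.163 = 430, 8422 * 0.496 = 4177, 4188 * 0.367 = 1537 → 6144
10–19: 9680 * 0.984 = 9525
20–29: 11316 * 0.977 = 11056
30–39: 2638 * 0.968 = 2554
40–49: 8422 * 0.974 = 8203
50–59: 4188 * 0.979 = 4100
60–69: 16349 * 0.969 = 15842
Giving 6144 / 9525 / 11056 / 2554 / 8203 / 4100 / 15842.
Dependents (band 0–9 + band 60–69) = 6144 + 15842 = 21986; working-age = 35438; ratio = 21986/35438 × 100 = 62.0

62.0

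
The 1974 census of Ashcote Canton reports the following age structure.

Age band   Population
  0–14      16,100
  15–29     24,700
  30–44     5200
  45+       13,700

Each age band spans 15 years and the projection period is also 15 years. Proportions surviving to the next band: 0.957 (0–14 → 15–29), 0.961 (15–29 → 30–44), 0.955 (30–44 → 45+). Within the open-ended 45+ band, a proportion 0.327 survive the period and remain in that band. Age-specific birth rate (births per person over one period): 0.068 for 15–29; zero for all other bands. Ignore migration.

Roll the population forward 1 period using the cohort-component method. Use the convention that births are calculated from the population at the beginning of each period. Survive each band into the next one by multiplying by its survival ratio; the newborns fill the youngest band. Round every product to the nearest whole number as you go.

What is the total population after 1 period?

Let band 1 be 0–14 through band 4 = 45+.
Period 1:
Births: 24700 × 0.068 = 1680
Band 2: 16100 × 0.957 = 15408
Band 3: 24700 × 0.961 = 23737
Band 4: 5200 × 0.955 + 13700 × 0.327 = 4966 + 4480 = 9446
Giving 1680 / 15408 / 23737 / 9446.
Total after period 1: 1680 + 15408 + 23737 + 9446 = 50271

50271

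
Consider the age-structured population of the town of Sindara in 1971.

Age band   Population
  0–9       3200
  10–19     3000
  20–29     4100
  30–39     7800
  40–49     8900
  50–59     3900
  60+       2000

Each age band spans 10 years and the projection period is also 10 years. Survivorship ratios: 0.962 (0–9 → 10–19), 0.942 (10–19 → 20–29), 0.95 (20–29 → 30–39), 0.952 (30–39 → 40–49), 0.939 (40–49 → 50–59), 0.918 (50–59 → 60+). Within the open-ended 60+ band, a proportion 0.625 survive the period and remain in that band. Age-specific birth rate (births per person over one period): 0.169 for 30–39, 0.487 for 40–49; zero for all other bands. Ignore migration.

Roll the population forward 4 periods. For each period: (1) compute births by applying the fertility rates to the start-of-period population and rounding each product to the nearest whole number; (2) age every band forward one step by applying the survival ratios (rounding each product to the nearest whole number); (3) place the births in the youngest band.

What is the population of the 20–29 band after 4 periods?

Numbering the bands 1..7 from youngest to oldest:
Period 1.
Births: 7800 × 0.169 = 1318, 8900 × 0.487 = 4334 — total 5652
Band 2: 3200 × 0.962 = 3078
Band 3: 3000 × 0.942 = 2826
Band 4: 4100 × 0.95 = 3895
Band 5: 7800 × 0.952 = 7426
Band 6: 8900 × 0.939 = 8357
Band 7: 3900 × 0.918 + 2000 × 0.625 = 3580 + 1250 = 4830
Giving 5652 / 3078 / 2826 / 3895 / 7426 / 8357 / 4830.
Period 2.
Births: 3895 × 0.169 = 658, 7426 × 0.487 = 3616 — total 4274
Band 2: 5652 × 0.962 = 5437
Band 3: 3078 × 0.942 = 2899
Band 4: 2826 × 0.95 = 2685
Band 5: 3895 × 0.952 = 3708
Band 6: 7426 × 0.939 = 6973
Band 7: 8357 × 0.918 + 4830 × 0.625 = 7672 + 3019 = 10691
Giving 4274 / 5437 / 2899 / 2685 / 3708 / 6973 / 10691.
Period 3.
Births: 2685 × 0.169 = 454, 3708 × 0.487 = 1806 — total 2260
Band 2: 4274 × 0.962 = 4112
Band 3: 5437 × 0.942 = 5122
Band 4: 2899 × 0.95 = 2754
Band 5: 2685 × 0.952 = 2556
Band 6: 3708 × 0.939 = 3482
Band 7: 6973 × 0.918 + 10691 × 0.625 = 6401 + 6682 = 13083
Giving 2260 / 4112 / 5122 / 2754 / 2556 / 3482 / 13083.
Period 4.
Births: 2754 × 0.169 = 465, 2556 × 0.487 = 1245 — total 1710
Band 2: 2260 × 0.962 = 2174
Band 3: 4112 × 0.942 = 3874
Band 4: 5122 × 0.95 = 4866
Band 5: 2754 × 0.952 = 2622
Band 6: 2556 × 0.939 = 2400
Band 7: 3482 × 0.918 + 13083 × 0.625 = 3196 + 8177 = 11373
Giving 1710 / 2174 / 3874 / 4866 / 2622 / 2400 / 11373.

3874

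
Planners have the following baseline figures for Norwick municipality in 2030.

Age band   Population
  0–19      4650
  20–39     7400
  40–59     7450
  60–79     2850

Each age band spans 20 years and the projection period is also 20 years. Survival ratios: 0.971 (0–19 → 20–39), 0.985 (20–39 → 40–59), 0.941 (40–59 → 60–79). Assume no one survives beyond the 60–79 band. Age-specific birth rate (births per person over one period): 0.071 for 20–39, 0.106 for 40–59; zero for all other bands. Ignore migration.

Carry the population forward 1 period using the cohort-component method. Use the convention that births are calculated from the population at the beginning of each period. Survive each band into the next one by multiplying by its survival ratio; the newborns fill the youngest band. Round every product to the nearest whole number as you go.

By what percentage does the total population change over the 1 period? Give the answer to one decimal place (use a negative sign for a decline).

-9.9

Let band 1 be 0–19 through band 4 = 60–79.
Period 1:
Births: 7400 * 0.071 = 525  |  7450 * 0.106 = 790 — total 1315
Band 2: 4650 * 0.971 = 4515
Band 3: 7400 * 0.985 = 7289
Band 4: 7450 * 0.941 = 7010
→ [1315, 4515, 7289, 7010]
Total: 22350 → 20129; change = -2221; percentage change = -9.9%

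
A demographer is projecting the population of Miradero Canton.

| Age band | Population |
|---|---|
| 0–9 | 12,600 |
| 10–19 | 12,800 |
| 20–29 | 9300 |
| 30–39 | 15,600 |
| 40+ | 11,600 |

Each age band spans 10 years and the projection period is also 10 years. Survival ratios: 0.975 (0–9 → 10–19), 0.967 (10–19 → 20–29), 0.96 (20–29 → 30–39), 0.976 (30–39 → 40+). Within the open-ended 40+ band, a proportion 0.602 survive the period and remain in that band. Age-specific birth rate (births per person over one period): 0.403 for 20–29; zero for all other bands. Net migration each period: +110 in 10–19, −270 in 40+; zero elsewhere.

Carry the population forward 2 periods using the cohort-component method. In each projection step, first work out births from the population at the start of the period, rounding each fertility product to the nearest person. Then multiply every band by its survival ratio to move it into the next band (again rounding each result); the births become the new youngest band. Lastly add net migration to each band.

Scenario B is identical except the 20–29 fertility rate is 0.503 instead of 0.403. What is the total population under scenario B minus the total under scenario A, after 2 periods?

— Period 1 —
Births: 9300 * 0.403 = 3748
10–19: 12600 * 0.975 = 12285
20–29: 12800 * 0.967 = 12378
30–39: 9300 * 0.96 = 8928
40+: 15600 * 0.976 + 11600 * 0.602 = 15226 + 6983 = 22209
Net migration: 10–19 + 110 → 12395; 40+ − 270 → 21939
Population now: 0–9=3748, 10–19=12395, 20–29=12378, 30–39=8928, 40+=21939
— Period 2 —
Births: 12378 * 0.403 = 4988
10–19: 3748 * 0.975 = 3654
20–29: 12395 * 0.967 = 11986
30–39: 12378 * 0.96 = 11883
40+: 8928 * 0.976 + 21939 * 0.602 = 8714 + 13207 = 21921
Net migration: 10–19 + 110 → 3764; 40+ − 270 → 21651
Population now: 0–9=4988, 10–19=3764, 20–29=11986, 30–39=11883, 40+=21651
Scenario A total after 2 periods: 54272
Scenario B projection —
— Period 1 —
Births: 9300 * 0.503 = 4678
10–19: 12600 * 0.975 = 12285
20–29: 12800 * 0.967 = 12378
30–39: 9300 * 0.96 = 8928
40+: 15600 * 0.976 + 11600 * 0.602 = 15226 + 6983 = 22209
Net migration: 10–19 + 110 → 12395; 40+ − 270 → 21939
Population now: 0–9=4678, 10–19=12395, 20–29=12378, 30–39=8928, 40+=21939
— Period 2 —
Births: 12378 * 0.503 = 6226
10–19: 4678 * 0.975 = 4561
20–29: 12395 * 0.967 = 11986
30–39: 12378 * 0.96 = 11883
40+: 8928 * 0.976 + 21939 * 0.602 = 8714 + 13207 = 21921
Net migration: 10–19 + 110 → 4671; 40+ − 270 → 21651
Population now: 0–9=6226, 10–19=4671, 20–29=11986, 30–39=11883, 40+=21651
Scenario B total after 2 periods: 56417
Difference B − A = 56417 − 54272 = 2145

2145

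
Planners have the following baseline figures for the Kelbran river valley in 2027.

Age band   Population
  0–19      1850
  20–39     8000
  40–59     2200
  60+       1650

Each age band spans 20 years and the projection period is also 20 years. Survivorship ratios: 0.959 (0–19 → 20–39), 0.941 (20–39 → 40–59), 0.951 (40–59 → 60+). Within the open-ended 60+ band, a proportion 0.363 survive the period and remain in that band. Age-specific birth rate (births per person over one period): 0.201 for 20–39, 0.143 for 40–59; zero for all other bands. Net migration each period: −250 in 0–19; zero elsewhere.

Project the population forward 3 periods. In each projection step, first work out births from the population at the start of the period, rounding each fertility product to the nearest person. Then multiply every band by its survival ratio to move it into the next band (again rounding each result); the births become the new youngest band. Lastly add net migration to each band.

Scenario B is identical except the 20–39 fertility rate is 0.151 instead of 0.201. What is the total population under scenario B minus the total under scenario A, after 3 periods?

Period 1.
Births: 8000 * 0.201 = 1608, 2200 * 0.143 = 315 → total 1923
20–39: 1850 * 0.959 = 1774
40–59: 8000 * 0.941 = 7528
60+: 2200 * 0.951 + 1650 * 0.363 = 2092 + 599 = 2691
Net migration: 0–19 − 250 → 1673
Giving 1673 / 1774 / 7528 / 2691.
Period 2.
Births: 1774 * 0.201 = 357, 7528 * 0.143 = 1077 → total 1434
20–39: 1673 * 0.959 = 1604
40–59: 1774 * 0.941 = 1669
60+: 7528 * 0.951 + 2691 * 0.363 = 7159 + 977 = 8136
Net migration: 0–19 − 250 → 1184
Giving 1184 / 1604 / 1669 / 8136.
Period 3.
Births: 1604 * 0.201 = 322, 1669 * 0.143 = 239 → total 561
20–39: 1184 * 0.959 = 1135
40–59: 1604 * 0.941 = 1509
60+: 1669 * 0.951 + 8136 * 0.363 = 1587 + 2953 = 4540
Net migration: 0–19 − 250 → 311
Giving 311 / 1135 / 1509 / 4540.
Scenario A total after 3 periods: 7495
Scenario B projection —
Period 1.
Births: 8000 * 0.151 = 1208, 2200 * 0.143 = 315 → total 1523
20–39: 1850 * 0.959 = 1774
40–59: 8000 * 0.941 = 7528
60+: 2200 * 0.951 + 1650 * 0.363 = 2092 + 599 = 2691
Net migration: 0–19 − 250 → 1273
Giving 1273 / 1774 / 7528 / 2691.
Period 2.
Births: 1774 * 0.151 = 268, 7528 * 0.143 = 1077 → total 1345
20–39: 1273 * 0.959 = 1221
40–59: 1774 * 0.941 = 1669
60+: 7528 * 0.951 + 2691 * 0.363 = 7159 + 977 = 8136
Net migration: 0–19 − 250 → 1095
Giving 1095 / 1221 / 1669 / 8136.
Period 3.
Births: 1221 * 0.151 = 184, 1669 * 0.143 = 239 → total 423
20–39: 1095 * 0.959 = 1050
40–59: 1221 * 0.941 = 1149
60+: 1669 * 0.951 + 8136 * 0.363 = 1587 + 2953 = 4540
Net migration: 0–19 − 250 → 173
Giving 173 / 1050 / 1149 / 4540.
Scenario B total after 3 periods: 6912
Difference B − A = 6912 − 7495 = -583

-583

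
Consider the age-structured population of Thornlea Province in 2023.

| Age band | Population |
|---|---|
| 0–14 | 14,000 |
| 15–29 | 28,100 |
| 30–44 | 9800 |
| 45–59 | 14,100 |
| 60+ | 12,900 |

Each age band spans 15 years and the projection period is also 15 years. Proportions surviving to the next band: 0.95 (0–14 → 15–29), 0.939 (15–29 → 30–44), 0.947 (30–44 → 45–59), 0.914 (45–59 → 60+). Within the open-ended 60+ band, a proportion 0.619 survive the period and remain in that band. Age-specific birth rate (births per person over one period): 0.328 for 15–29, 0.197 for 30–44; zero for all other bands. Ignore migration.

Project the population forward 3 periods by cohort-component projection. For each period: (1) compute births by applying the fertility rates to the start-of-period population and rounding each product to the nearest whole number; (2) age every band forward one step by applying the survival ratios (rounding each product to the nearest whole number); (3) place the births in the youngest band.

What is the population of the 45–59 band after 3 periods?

11827

(Bands numbered youngest = 1 to oldest = 5.)
Period 1.
Births: 28100 × 0.328 = 9217, 9800 × 0.197 = 1931 → 11148
Band 2: 14000 × 0.95 = 13300
Band 3: 28100 × 0.939 = 26386
Band 4: 9800 × 0.947 = 9281
Band 5: 14100 × 0.914 + 12900 × 0.619 = 12887 + 7985 = 20872
End of period: [11148, 13300, 26386, 9281, 20872]
Period 2.
Births: 13300 × 0.328 = 4362, 26386 × 0.197 = 5198 → 9560
Band 2: 11148 × 0.95 = 10591
Band 3: 13300 × 0.939 = 12489
Band 4: 26386 × 0.947 = 24988
Band 5: 9281 × 0.914 + 20872 × 0.619 = 8483 + 12920 = 21403
End of period: [9560, 10591, 12489, 24988, 21403]
Period 3.
Births: 10591 × 0.328 = 3474, 12489 × 0.197 = 2460 → 5934
Band 2: 9560 × 0.95 = 9082
Band 3: 10591 × 0.939 = 9945
Band 4: 12489 × 0.947 = 11827
Band 5: 24988 × 0.914 + 21403 × 0.619 = 22839 + 13248 = 36087
End of period: [5934, 9082, 9945, 11827, 36087]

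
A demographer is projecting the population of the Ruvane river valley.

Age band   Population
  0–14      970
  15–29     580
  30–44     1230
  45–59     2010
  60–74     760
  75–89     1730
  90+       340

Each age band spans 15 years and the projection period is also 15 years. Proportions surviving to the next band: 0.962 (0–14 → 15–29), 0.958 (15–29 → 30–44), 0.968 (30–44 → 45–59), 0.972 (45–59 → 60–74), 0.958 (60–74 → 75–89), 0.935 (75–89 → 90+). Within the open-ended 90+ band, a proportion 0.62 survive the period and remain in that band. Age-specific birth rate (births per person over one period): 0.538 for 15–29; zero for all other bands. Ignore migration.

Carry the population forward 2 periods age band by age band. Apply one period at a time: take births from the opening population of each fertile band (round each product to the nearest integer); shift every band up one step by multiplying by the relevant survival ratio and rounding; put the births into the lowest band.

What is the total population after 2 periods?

7079

Period 1:
Births: 580 * 0.538 = 312
15–29: 970 * 0.962 = 933
30–44: 580 * 0.958 = 556
45–59: 1230 * 0.968 = 1191
60–74: 2010 * 0.972 = 1954
75–89: 760 * 0.958 = 728
90+: 1730 * 0.935 + 340 * 0.62 = 1618 + 211 = 1829
End of period: [312, 933, 556, 1191, 1954, 728, 1829]
Period 2:
Births: 933 * 0.538 = 502
15–29: 312 * 0.962 = 300
30–44: 933 * 0.958 = 894
45–59: 556 * 0.968 = 538
60–74: 1191 * 0.972 = 1158
75–89: 1954 * 0.958 = 1872
90+: 728 * 0.935 + 1829 * 0.62 = 681 + 1134 = 1815
End of period: [502, 300, 894, 538, 1158, 1872, 1815]
Total after period 2: 502 + 300 + 894 + 538 + 1158 + 1872 + 1815 = 7079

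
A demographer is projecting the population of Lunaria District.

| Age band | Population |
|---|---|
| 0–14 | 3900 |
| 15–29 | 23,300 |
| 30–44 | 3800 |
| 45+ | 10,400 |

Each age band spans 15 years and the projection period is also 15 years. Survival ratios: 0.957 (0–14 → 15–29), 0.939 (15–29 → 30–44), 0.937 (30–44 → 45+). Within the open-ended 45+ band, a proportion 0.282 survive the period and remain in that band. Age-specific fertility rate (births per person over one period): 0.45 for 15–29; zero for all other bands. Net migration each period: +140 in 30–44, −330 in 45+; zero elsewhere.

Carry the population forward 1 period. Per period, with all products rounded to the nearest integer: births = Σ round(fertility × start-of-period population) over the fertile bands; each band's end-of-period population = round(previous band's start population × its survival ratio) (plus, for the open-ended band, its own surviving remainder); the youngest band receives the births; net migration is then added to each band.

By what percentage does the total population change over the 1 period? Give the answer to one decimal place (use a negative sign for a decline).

2.4

— Period 1 —
Births: 23300 * 0.45 = 10485
15–29: 3900 * 0.957 = 3732
30–44: 23300 * 0.939 = 21879
45+: 3800 * 0.937 + 10400 * 0.282 = 3561 + 2933 = 6494
Net migration: 30–44 + 140 → 22019; 45+ − 330 → 6164
Population now: 0–14=10485, 15–29=3732, 30–44=22019, 45+=6164
Total: 41400 → 42400; change = 1000; percentage change = 2.4%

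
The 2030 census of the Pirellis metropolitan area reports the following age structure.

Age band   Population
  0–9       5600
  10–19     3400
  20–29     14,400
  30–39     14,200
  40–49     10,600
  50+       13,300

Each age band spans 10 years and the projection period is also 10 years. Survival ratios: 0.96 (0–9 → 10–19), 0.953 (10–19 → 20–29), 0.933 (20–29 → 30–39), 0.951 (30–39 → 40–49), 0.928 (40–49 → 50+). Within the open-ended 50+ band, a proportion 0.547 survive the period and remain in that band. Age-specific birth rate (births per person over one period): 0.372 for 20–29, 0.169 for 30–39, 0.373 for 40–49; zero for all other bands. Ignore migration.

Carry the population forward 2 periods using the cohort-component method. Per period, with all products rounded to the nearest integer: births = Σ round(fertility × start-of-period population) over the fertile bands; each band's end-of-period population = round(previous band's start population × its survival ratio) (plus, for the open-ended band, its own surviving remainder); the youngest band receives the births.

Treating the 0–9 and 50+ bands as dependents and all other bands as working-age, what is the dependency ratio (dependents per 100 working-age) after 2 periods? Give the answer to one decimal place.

94.5

Period 1.
Births: 14400 × 0.372 = 5357  |  14200 × 0.169 = 2400  |  10600 × 0.373 = 3954 → 11711
10–19: 5600 × 0.96 = 5376
20–29: 3400 × 0.953 = 3240
30–39: 14400 × 0.933 = 13435
40–49: 14200 × 0.951 = 13504
50+: 10600 × 0.928 + 13300 × 0.547 = 9837 + 7275 = 17112
End of period: [11711, 5376, 3240, 13435, 13504, 17112]
Period 2.
Births: 3240 × 0.372 = 1205  |  13435 × 0.169 = 2271  |  13504 × 0.373 = 5037 → 8513
10–19: 11711 × 0.96 = 11243
20–29: 5376 × 0.953 = 5123
30–39: 3240 × 0.933 = 3023
40–49: 13435 × 0.951 = 12777
50+: 13504 × 0.928 + 17112 × 0.547 = 12532 + 9360 = 21892
End of period: [8513, 11243, 5123, 3023, 12777, 21892]
Dependents (band 0–9 + band 50+) = 8513 + 21892 = 30405; working-age = 32166; ratio = 30405/32166 × 100 = 94.5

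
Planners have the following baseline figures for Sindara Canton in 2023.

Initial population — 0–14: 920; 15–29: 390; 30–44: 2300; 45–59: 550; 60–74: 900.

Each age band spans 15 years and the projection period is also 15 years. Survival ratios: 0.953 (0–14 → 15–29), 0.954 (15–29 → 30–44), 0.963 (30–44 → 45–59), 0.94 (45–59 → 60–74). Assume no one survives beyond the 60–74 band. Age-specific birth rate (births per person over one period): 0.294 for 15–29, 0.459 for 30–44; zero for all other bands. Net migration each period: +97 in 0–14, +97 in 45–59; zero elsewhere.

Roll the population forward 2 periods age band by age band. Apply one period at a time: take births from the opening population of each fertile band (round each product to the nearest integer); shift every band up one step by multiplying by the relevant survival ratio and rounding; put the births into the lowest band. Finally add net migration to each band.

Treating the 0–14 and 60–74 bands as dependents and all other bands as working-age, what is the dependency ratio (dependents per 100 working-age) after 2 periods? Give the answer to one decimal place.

Numbering the bands 1..5 from youngest to oldest:
— Period 1 —
Births: 390 * 0.294 = 115, 2300 * 0.459 = 1056 — total 1171
Band 2: 920 * 0.953 = 877
Band 3: 390 * 0.954 = 372
Band 4: 2300 * 0.963 = 2215
Band 5: 550 * 0.94 = 517
Net migration: Band 1 + 97 → 1268; Band 4 + 97 → 2312
→ [1268, 877, 372, 2312, 517]
— Period 2 —
Births: 877 * 0.294 = 258, 372 * 0.459 = 171 — total 429
Band 2: 1268 * 0.953 = 1208
Band 3: 877 * 0.954 = 837
Band 4: 372 * 0.963 = 358
Band 5: 2312 * 0.94 = 2173
Net migration: Band 1 + 97 → 526; Band 4 + 97 → 455
→ [526, 1208, 837, 455, 2173]
Dependents (band 0–14 + band 60–74) = 526 + 2173 = 2699; working-age = 2500; ratio = 2699/2500 × 100 = 108.0

108.0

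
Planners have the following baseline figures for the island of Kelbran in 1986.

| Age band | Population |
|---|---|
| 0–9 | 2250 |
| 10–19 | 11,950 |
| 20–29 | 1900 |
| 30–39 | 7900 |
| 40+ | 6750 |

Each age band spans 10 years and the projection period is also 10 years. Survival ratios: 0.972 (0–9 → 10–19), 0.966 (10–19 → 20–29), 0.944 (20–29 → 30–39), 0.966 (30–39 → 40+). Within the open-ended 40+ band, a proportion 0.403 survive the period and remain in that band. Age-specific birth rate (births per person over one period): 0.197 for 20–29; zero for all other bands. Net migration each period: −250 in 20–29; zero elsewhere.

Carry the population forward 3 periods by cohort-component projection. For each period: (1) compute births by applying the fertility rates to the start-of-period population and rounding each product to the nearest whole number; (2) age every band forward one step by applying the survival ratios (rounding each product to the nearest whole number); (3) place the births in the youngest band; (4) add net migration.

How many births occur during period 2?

Let band 1 be 0–9 through band 5 = 40+.
Period 1.
Births: 1900 × 0.197 = 374
Band 2: 2250 × 0.972 = 2187
Band 3: 11950 × 0.966 = 11544
Band 4: 1900 × 0.944 = 1794
Band 5: 7900 × 0.966 + 6750 × 0.403 = 7631 + 2720 = 10351
Net migration: Band 3 − 250 → 11294
Giving 374 / 2187 / 11294 / 1794 / 10351.
Period 2.
Births: 11294 × 0.197 = 2225
Band 2: 374 × 0.972 = 364
Band 3: 2187 × 0.966 = 2113
Band 4: 11294 × 0.944 = 10662
Band 5: 1794 × 0.966 + 10351 × 0.403 = 1733 + 4171 = 5904
Net migration: Band 3 − 250 → 1863
Giving 2225 / 364 / 1863 / 10662 / 5904.

2225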